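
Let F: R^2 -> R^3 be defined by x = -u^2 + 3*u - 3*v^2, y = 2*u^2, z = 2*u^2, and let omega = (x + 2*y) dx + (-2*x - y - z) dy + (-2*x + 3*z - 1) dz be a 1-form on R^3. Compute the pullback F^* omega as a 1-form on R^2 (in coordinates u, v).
F^* omega = (18*u^3 - 45*u^2 + 54*u*v^2 + 5*u - 9*v^2) du + (18*v*(-u^2 - u + v^2)) dv

Using F^*(f dg) = (f ∘ F) d(g ∘ F), substitute each coordinate x_i by F_i(u, v) in f_i, and replace dx_i by d F_i = (∂F_i/∂u) du + (∂F_i/∂v) dv.
  For the x component: f_1(F) = 3*u^2 + 3*u - 3*v^2; d F_1 = (3 - 2*u) du + (-6*v) dv
  For the y component: f_2(F) = -2*u^2 - 6*u + 6*v^2; d F_2 = (4*u) du + (0) dv
  For the z component: f_3(F) = 8*u^2 - 6*u + 6*v^2 - 1; d F_3 = (4*u) du + (0) dv
Combining and collecting du, dv coefficients:
  coeff of du: 18*u^3 - 45*u^2 + 54*u*v^2 + 5*u - 9*v^2
  coeff of dv: 18*v*(-u^2 - u + v^2)
F^* omega = (18*u^3 - 45*u^2 + 54*u*v^2 + 5*u - 9*v^2) du + (18*v*(-u^2 - u + v^2)) dv.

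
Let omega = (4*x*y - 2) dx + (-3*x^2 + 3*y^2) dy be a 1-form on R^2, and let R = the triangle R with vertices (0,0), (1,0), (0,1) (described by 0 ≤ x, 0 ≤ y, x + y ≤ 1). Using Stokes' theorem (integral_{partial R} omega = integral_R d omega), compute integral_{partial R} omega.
integral_(partial R) omega = -5/3

Stokes: integral_partial_R omega = integral_R d omega with d omega = (∂Q/∂x - ∂P/∂y) dx ∧ dy.
  ∂Q/∂x = -6*x
  ∂P/∂y = 4*x
  integrand = ∂Q/∂x - ∂P/∂y = -10*x.
Integrating over R: integral_0^1 integral_0^{1-x} (-10*x) dy dx = -5/3.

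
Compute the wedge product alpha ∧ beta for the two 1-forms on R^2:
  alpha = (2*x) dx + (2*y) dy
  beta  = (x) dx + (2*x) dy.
alpha ∧ beta = (2*x*(2*x - y)) dx ∧ dy

Distribute the wedge, using dx_i ∧ dx_j = -dx_j ∧ dx_i and dx_i ∧ dx_i = 0. For each pair (i, j) with i < j, the coefficient of dx_i ∧ dx_j in alpha ∧ beta is (alpha_i * beta_j - alpha_j * beta_i). Collecting: alpha ∧ beta = (2*x*(2*x - y)) dx ∧ dy.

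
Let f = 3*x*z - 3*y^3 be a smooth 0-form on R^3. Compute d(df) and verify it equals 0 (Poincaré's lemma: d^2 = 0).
d(df) = 0

Step 1: df = sum_i (∂f/∂x_i) dx_i = (3*z) dx + (-9*y^2) dy + (3*x) dz.
Step 2: Apply d again. Using the 1-form formula, the coefficient of dx ∧ dy in d(df) is ∂^2 f/∂x ∂y - ∂^2 f/∂y ∂x = (0) - (0) = 0 (equality of mixed partials for smooth f).
Similarly for dx ∧ dz and dy ∧ dz — all coefficients vanish. So d(df) = 0.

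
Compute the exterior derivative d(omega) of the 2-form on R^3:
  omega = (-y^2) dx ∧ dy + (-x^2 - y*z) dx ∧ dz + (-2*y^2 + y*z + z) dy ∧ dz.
d(omega) = (z) dx ∧ dy ∧ dz

For a 2-form omega = sum_{i<j} g_{ij} dx_i ∧ dx_j, the exterior derivative is
  d(omega) = sum_{i<j} d(g_{ij}) ∧ dx_i ∧ dx_j = sum_{i<j, k} (∂g_{ij}/∂x_k) dx_k ∧ dx_i ∧ dx_j.
Expand each term, using dx_k ∧ dx_i ∧ dx_j = sgn(permutation) dx_{(a)} ∧ dx_{(b)} ∧ dx_{(c)} with (a < b < c) sorted:
  d(-x^2 - y*z) includes (∂/∂y)(-x^2 - y*z) dy = (-z) dy, which multiplied by dx ∧ dz gives (z) dx ∧ dy ∧ dz
Collecting like 3-forms: d(omega) = (z) dx ∧ dy ∧ dz.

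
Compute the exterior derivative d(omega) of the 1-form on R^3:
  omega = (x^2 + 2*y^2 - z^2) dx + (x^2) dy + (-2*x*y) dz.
d(omega) = (2*x - 4*y) dx ∧ dy + (-2*y + 2*z) dx ∧ dz + (-2*x) dy ∧ dz

For a 1-form omega = sum_i f_i dx_i, the exterior derivative is
  d(omega) = sum_{i < j} (∂f_j/∂x_i - ∂f_i/∂x_j) dx_i ∧ dx_j.
  coefficient of dx ∧ dy: ∂f_2/∂x - ∂f_1/∂y = ∂(x^2)/∂x - ∂(x^2 + 2*y^2 - z^2)/∂y = 2*x - 4*y
  coefficient of dx ∧ dz: ∂f_3/∂x - ∂f_1/∂z = ∂(-2*x*y)/∂x - ∂(x^2 + 2*y^2 - z^2)/∂z = -2*y + 2*z
  coefficient of dy ∧ dz: ∂f_3/∂y - ∂f_2/∂z = ∂(-2*x*y)/∂y - ∂(x^2)/∂z = -2*x
Assembling: d(omega) = (2*x - 4*y) dx ∧ dy + (-2*y + 2*z) dx ∧ dz + (-2*x) dy ∧ dz.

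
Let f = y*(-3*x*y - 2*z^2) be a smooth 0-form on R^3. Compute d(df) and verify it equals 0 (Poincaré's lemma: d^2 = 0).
d(df) = 0

Step 1: df = sum_i (∂f/∂x_i) dx_i = (-3*y^2) dx + (-6*x*y - 2*z^2) dy + (-4*y*z) dz.
Step 2: Apply d again. Using the 1-form formula, the coefficient of dx ∧ dy in d(df) is ∂^2 f/∂x ∂y - ∂^2 f/∂y ∂x = (-6*y) - (-6*y) = 0 (equality of mixed partials for smooth f).
Similarly for dx ∧ dz and dy ∧ dz — all coefficients vanish. So d(df) = 0.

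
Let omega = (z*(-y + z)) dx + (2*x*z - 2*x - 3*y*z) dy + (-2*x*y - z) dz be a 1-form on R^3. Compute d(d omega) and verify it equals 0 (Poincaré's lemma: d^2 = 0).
d(d omega) = 0

Step 1: d omega = sum_{i<j} (∂f_j/∂x_i - ∂f_i/∂x_j) dx_i ∧ dx_j:
  coeff of dx ∧ dy: 3*z - 2
  coeff of dx ∧ dz: -y - 2*z
  coeff of dy ∧ dz: -4*x + 3*y
Step 2: Apply d again to each 2-form coefficient. The only possible 3-form in R^3 is dx ∧ dy ∧ dz, with coefficient
  ∂(coeff of dy∧dz)/∂x - ∂(coeff of dx∧dz)/∂y + ∂(coeff of dx∧dy)/∂z
  = ∂/∂x (-4*x + 3*y) - ∂/∂y (-y - 2*z) + ∂/∂z (3*z - 2).
Each of these terms simplifies to sums of mixed partials that cancel in pairs. The result is 0 (by equality of mixed partials for smooth functions — Schwarz / Clairaut).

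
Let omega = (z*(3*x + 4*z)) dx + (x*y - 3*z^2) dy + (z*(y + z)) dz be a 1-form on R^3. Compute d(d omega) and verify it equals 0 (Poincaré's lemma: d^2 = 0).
d(d omega) = 0

Step 1: d omega = sum_{i<j} (∂f_j/∂x_i - ∂f_i/∂x_j) dx_i ∧ dx_j:
  coeff of dx ∧ dy: y
  coeff of dx ∧ dz: -3*x - 8*z
  coeff of dy ∧ dz: 7*z
Step 2: Apply d again to each 2-form coefficient. The only possible 3-form in R^3 is dx ∧ dy ∧ dz, with coefficient
  ∂(coeff of dy∧dz)/∂x - ∂(coeff of dx∧dz)/∂y + ∂(coeff of dx∧dy)/∂z
  = ∂/∂x (7*z) - ∂/∂y (-3*x - 8*z) + ∂/∂z (y).
Each of these terms simplifies to sums of mixed partials that cancel in pairs. The result is 0 (by equality of mixed partials for smooth functions — Schwarz / Clairaut).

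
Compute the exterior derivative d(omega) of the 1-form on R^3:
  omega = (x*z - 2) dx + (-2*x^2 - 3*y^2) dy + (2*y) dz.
d(omega) = (-4*x) dx ∧ dy + (-x) dx ∧ dz + (2) dy ∧ dz

For a 1-form omega = sum_i f_i dx_i, the exterior derivative is
  d(omega) = sum_{i < j} (∂f_j/∂x_i - ∂f_i/∂x_j) dx_i ∧ dx_j.
  coefficient of dx ∧ dy: ∂f_2/∂x - ∂f_1/∂y = ∂(-2*x^2 - 3*y^2)/∂x - ∂(x*z - 2)/∂y = -4*x
  coefficient of dx ∧ dz: ∂f_3/∂x - ∂f_1/∂z = ∂(2*y)/∂x - ∂(x*z - 2)/∂z = -x
  coefficient of dy ∧ dz: ∂f_3/∂y - ∂f_2/∂z = ∂(2*y)/∂y - ∂(-2*x^2 - 3*y^2)/∂z = 2
Assembling: d(omega) = (-4*x) dx ∧ dy + (-x) dx ∧ dz + (2) dy ∧ dz.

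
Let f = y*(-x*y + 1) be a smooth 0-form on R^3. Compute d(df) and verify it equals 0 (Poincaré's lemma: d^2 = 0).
d(df) = 0

Step 1: df = sum_i (∂f/∂x_i) dx_i = (-y^2) dx + (-2*x*y + 1) dy + (0) dz.
Step 2: Apply d again. Using the 1-form formula, the coefficient of dx ∧ dy in d(df) is ∂^2 f/∂x ∂y - ∂^2 f/∂y ∂x = (-2*y) - (-2*y) = 0 (equality of mixed partials for smooth f).
Similarly for dx ∧ dz and dy ∧ dz — all coefficients vanish. So d(df) = 0.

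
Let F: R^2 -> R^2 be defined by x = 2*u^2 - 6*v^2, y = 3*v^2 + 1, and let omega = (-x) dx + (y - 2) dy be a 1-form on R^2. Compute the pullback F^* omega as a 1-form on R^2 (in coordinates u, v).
F^* omega = (8*u*(-u^2 + 3*v^2)) du + (6*v*(4*u^2 - 9*v^2 - 1)) dv

Using F^*(f dg) = (f ∘ F) d(g ∘ F), substitute each coordinate x_i by F_i(u, v) in f_i, and replace dx_i by d F_i = (∂F_i/∂u) du + (∂F_i/∂v) dv.
  For the x component: f_1(F) = -2*u^2 + 6*v^2; d F_1 = (4*u) du + (-12*v) dv
  For the y component: f_2(F) = 3*v^2 - 1; d F_2 = (0) du + (6*v) dv
Combining and collecting du, dv coefficients:
  coeff of du: 8*u*(-u^2 + 3*v^2)
  coeff of dv: 6*v*(4*u^2 - 9*v^2 - 1)
F^* omega = (8*u*(-u^2 + 3*v^2)) du + (6*v*(4*u^2 - 9*v^2 - 1)) dv.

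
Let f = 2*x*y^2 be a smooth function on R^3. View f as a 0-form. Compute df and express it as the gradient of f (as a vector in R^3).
df = (2*y^2) dx + (4*x*y) dy + (0) dz; grad f = (2*y^2, 4*x*y, 0)

For a 0-form f, d f = (∂f/∂x) dx + (∂f/∂y) dy + (∂f/∂z) dz. The components of the vector representation are exactly the entries of grad f in Cartesian coordinates:
  ∂f/∂x = 2*y^2
  ∂f/∂y = 4*x*y
  ∂f/∂z = 0.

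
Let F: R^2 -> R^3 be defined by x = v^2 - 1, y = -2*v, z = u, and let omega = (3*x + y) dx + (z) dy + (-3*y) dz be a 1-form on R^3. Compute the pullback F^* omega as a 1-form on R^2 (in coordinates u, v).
F^* omega = (6*v) du + (-2*u + 6*v^3 - 4*v^2 - 6*v) dv

Using F^*(f dg) = (f ∘ F) d(g ∘ F), substitute each coordinate x_i by F_i(u, v) in f_i, and replace dx_i by d F_i = (∂F_i/∂u) du + (∂F_i/∂v) dv.
  For the x component: f_1(F) = 3*v^2 - 2*v - 3; d F_1 = (0) du + (2*v) dv
  For the y component: f_2(F) = u; d F_2 = (0) du + (-2) dv
  For the z component: f_3(F) = 6*v; d F_3 = (1) du + (0) dv
Combining and collecting du, dv coefficients:
  coeff of du: 6*v
  coeff of dv: -2*u + 6*v^3 - 4*v^2 - 6*v
F^* omega = (6*v) du + (-2*u + 6*v^3 - 4*v^2 - 6*v) dv.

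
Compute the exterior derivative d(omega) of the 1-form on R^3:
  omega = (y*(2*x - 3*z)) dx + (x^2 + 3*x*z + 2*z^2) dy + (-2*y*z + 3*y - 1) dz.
d(omega) = (6*z) dx ∧ dy + (3*y) dx ∧ dz + (-3*x - 6*z + 3) dy ∧ dz

For a 1-form omega = sum_i f_i dx_i, the exterior derivative is
  d(omega) = sum_{i < j} (∂f_j/∂x_i - ∂f_i/∂x_j) dx_i ∧ dx_j.
  coefficient of dx ∧ dy: ∂f_2/∂x - ∂f_1/∂y = ∂(x^2 + 3*x*z + 2*z^2)/∂x - ∂(y*(2*x - 3*z))/∂y = 6*z
  coefficient of dx ∧ dz: ∂f_3/∂x - ∂f_1/∂z = ∂(-2*y*z + 3*y - 1)/∂x - ∂(y*(2*x - 3*z))/∂z = 3*y
  coefficient of dy ∧ dz: ∂f_3/∂y - ∂f_2/∂z = ∂(-2*y*z + 3*y - 1)/∂y - ∂(x^2 + 3*x*z + 2*z^2)/∂z = -3*x - 6*z + 3
Assembling: d(omega) = (6*z) dx ∧ dy + (3*y) dx ∧ dz + (-3*x - 6*z + 3) dy ∧ dz.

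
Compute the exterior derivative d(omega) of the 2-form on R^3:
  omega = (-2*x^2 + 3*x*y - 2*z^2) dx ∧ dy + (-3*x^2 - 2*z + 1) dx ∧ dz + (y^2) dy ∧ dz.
d(omega) = (-4*z) dx ∧ dy ∧ dz

For a 2-form omega = sum_{i<j} g_{ij} dx_i ∧ dx_j, the exterior derivative is
  d(omega) = sum_{i<j} d(g_{ij}) ∧ dx_i ∧ dx_j = sum_{i<j, k} (∂g_{ij}/∂x_k) dx_k ∧ dx_i ∧ dx_j.
Expand each term, using dx_k ∧ dx_i ∧ dx_j = sgn(permutation) dx_{(a)} ∧ dx_{(b)} ∧ dx_{(c)} with (a < b < c) sorted:
  d(-2*x^2 + 3*x*y - 2*z^2) includes (∂/∂z)(-2*x^2 + 3*x*y - 2*z^2) dz = (-4*z) dz, which multiplied by dx ∧ dy gives (-4*z) dx ∧ dy ∧ dz
Collecting like 3-forms: d(omega) = (-4*z) dx ∧ dy ∧ dz.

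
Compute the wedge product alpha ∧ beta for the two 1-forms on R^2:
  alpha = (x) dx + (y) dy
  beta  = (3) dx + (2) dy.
alpha ∧ beta = (2*x - 3*y) dx ∧ dy

Distribute the wedge, using dx_i ∧ dx_j = -dx_j ∧ dx_i and dx_i ∧ dx_i = 0. For each pair (i, j) with i < j, the coefficient of dx_i ∧ dx_j in alpha ∧ beta is (alpha_i * beta_j - alpha_j * beta_i). Collecting: alpha ∧ beta = (2*x - 3*y) dx ∧ dy.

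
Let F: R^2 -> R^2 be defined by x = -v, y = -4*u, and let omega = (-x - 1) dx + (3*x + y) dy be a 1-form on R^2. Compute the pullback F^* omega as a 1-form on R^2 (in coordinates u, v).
F^* omega = (16*u + 12*v) du + (1 - v) dv

Using F^*(f dg) = (f ∘ F) d(g ∘ F), substitute each coordinate x_i by F_i(u, v) in f_i, and replace dx_i by d F_i = (∂F_i/∂u) du + (∂F_i/∂v) dv.
  For the x component: f_1(F) = v - 1; d F_1 = (0) du + (-1) dv
  For the y component: f_2(F) = -4*u - 3*v; d F_2 = (-4) du + (0) dv
Combining and collecting du, dv coefficients:
  coeff of du: 16*u + 12*v
  coeff of dv: 1 - v
F^* omega = (16*u + 12*v) du + (1 - v) dv.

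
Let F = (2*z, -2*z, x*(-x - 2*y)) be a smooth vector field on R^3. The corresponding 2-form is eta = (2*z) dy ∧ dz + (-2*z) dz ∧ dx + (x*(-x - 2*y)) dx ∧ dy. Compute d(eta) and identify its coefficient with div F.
d(eta) = (0) dx ∧ dy ∧ dz; div F = 0

For a 2-form in R^3 of the form above, applying d gives a 3-form with coefficient ∂P/∂x + ∂Q/∂y + ∂R/∂z:
  ∂P/∂x = 0
  ∂Q/∂y = 0
  ∂R/∂z = 0
Sum = 0, which is exactly div F.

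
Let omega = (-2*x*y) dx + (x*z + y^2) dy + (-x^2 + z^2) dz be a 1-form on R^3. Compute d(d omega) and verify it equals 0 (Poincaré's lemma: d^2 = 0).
d(d omega) = 0

Step 1: d omega = sum_{i<j} (∂f_j/∂x_i - ∂f_i/∂x_j) dx_i ∧ dx_j:
  coeff of dx ∧ dy: 2*x + z
  coeff of dx ∧ dz: -2*x
  coeff of dy ∧ dz: -x
Step 2: Apply d again to each 2-form coefficient. The only possible 3-form in R^3 is dx ∧ dy ∧ dz, with coefficient
  ∂(coeff of dy∧dz)/∂x - ∂(coeff of dx∧dz)/∂y + ∂(coeff of dx∧dy)/∂z
  = ∂/∂x (-x) - ∂/∂y (-2*x) + ∂/∂z (2*x + z).
Each of these terms simplifies to sums of mixed partials that cancel in pairs. The result is 0 (by equality of mixed partials for smooth functions — Schwarz / Clairaut).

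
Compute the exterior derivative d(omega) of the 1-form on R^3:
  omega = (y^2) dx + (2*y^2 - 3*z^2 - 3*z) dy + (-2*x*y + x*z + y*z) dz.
d(omega) = (-2*y) dx ∧ dy + (-2*y + z) dx ∧ dz + (-2*x + 7*z + 3) dy ∧ dz

For a 1-form omega = sum_i f_i dx_i, the exterior derivative is
  d(omega) = sum_{i < j} (∂f_j/∂x_i - ∂f_i/∂x_j) dx_i ∧ dx_j.
  coefficient of dx ∧ dy: ∂f_2/∂x - ∂f_1/∂y = ∂(2*y^2 - 3*z^2 - 3*z)/∂x - ∂(y^2)/∂y = -2*y
  coefficient of dx ∧ dz: ∂f_3/∂x - ∂f_1/∂z = ∂(-2*x*y + x*z + y*z)/∂x - ∂(y^2)/∂z = -2*y + z
  coefficient of dy ∧ dz: ∂f_3/∂y - ∂f_2/∂z = ∂(-2*x*y + x*z + y*z)/∂y - ∂(2*y^2 - 3*z^2 - 3*z)/∂z = -2*x + 7*z + 3
Assembling: d(omega) = (-2*y) dx ∧ dy + (-2*y + z) dx ∧ dz + (-2*x + 7*z + 3) dy ∧ dz.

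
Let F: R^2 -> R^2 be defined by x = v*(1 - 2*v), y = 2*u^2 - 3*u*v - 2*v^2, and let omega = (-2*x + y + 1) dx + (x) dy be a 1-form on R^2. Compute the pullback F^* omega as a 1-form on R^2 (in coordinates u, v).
F^* omega = (v*(-8*u*v + 4*u + 6*v^2 - 3*v)) du + (-8*u^2*v + 2*u^2 + 18*u*v^2 - 6*u*v + 6*v^2 - 6*v + 1) dv

Using F^*(f dg) = (f ∘ F) d(g ∘ F), substitute each coordinate x_i by F_i(u, v) in f_i, and replace dx_i by d F_i = (∂F_i/∂u) du + (∂F_i/∂v) dv.
  For the x component: f_1(F) = 2*u^2 - 3*u*v + 2*v^2 - 2*v + 1; d F_1 = (0) du + (1 - 4*v) dv
  For the y component: f_2(F) = v*(1 - 2*v); d F_2 = (4*u - 3*v) du + (-3*u - 4*v) dv
Combining and collecting du, dv coefficients:
  coeff of du: v*(-8*u*v + 4*u + 6*v^2 - 3*v)
  coeff of dv: -8*u^2*v + 2*u^2 + 18*u*v^2 - 6*u*v + 6*v^2 - 6*v + 1
F^* omega = (v*(-8*u*v + 4*u + 6*v^2 - 3*v)) du + (-8*u^2*v + 2*u^2 + 18*u*v^2 - 6*u*v + 6*v^2 - 6*v + 1) dv.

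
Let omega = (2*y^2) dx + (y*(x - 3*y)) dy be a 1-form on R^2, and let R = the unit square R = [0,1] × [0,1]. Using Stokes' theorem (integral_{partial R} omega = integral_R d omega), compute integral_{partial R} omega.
integral_(partial R) omega = -3/2

Stokes: integral_partial_R omega = integral_R d omega with d omega = (∂Q/∂x - ∂P/∂y) dx ∧ dy.
  ∂Q/∂x = y
  ∂P/∂y = 4*y
  integrand = ∂Q/∂x - ∂P/∂y = -3*y.
Integrating over R: integral_0^1 integral_0^1 (-3*y) dx dy = -3/2.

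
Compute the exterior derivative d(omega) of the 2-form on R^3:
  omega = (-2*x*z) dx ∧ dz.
d(omega) = 0

For a 2-form omega = sum_{i<j} g_{ij} dx_i ∧ dx_j, the exterior derivative is
  d(omega) = sum_{i<j} d(g_{ij}) ∧ dx_i ∧ dx_j = sum_{i<j, k} (∂g_{ij}/∂x_k) dx_k ∧ dx_i ∧ dx_j.
Expand each term, using dx_k ∧ dx_i ∧ dx_j = sgn(permutation) dx_{(a)} ∧ dx_{(b)} ∧ dx_{(c)} with (a < b < c) sorted:

Collecting like 3-forms: d(omega) = 0.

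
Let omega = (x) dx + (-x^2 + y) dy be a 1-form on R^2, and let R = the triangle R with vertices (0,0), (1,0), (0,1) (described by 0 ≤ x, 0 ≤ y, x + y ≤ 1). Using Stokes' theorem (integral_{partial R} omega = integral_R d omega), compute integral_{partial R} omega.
integral_(partial R) omega = -1/3

Stokes: integral_partial_R omega = integral_R d omega with d omega = (∂Q/∂x - ∂P/∂y) dx ∧ dy.
  ∂Q/∂x = -2*x
  ∂P/∂y = 0
  integrand = ∂Q/∂x - ∂P/∂y = -2*x.
Integrating over R: integral_0^1 integral_0^{1-x} (-2*x) dy dx = -1/3.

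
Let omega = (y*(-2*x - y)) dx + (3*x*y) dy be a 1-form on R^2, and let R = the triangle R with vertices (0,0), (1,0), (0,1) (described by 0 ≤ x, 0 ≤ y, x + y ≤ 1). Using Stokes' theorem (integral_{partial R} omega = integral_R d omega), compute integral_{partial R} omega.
integral_(partial R) omega = 7/6

Stokes: integral_partial_R omega = integral_R d omega with d omega = (∂Q/∂x - ∂P/∂y) dx ∧ dy.
  ∂Q/∂x = 3*y
  ∂P/∂y = -2*x - 2*y
  integrand = ∂Q/∂x - ∂P/∂y = 2*x + 5*y.
Integrating over R: integral_0^1 integral_0^{1-x} (2*x + 5*y) dy dx = 7/6.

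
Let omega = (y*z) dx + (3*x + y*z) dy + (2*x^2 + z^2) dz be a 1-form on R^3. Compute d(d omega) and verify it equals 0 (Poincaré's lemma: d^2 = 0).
d(d omega) = 0

Step 1: d omega = sum_{i<j} (∂f_j/∂x_i - ∂f_i/∂x_j) dx_i ∧ dx_j:
  coeff of dx ∧ dy: 3 - z
  coeff of dx ∧ dz: 4*x - y
  coeff of dy ∧ dz: -y
Step 2: Apply d again to each 2-form coefficient. The only possible 3-form in R^3 is dx ∧ dy ∧ dz, with coefficient
  ∂(coeff of dy∧dz)/∂x - ∂(coeff of dx∧dz)/∂y + ∂(coeff of dx∧dy)/∂z
  = ∂/∂x (-y) - ∂/∂y (4*x - y) + ∂/∂z (3 - z).
Each of these terms simplifies to sums of mixed partials that cancel in pairs. The result is 0 (by equality of mixed partials for smooth functions — Schwarz / Clairaut).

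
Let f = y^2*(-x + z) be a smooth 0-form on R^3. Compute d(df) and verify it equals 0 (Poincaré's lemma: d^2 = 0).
d(df) = 0

Step 1: df = sum_i (∂f/∂x_i) dx_i = (-y^2) dx + (2*y*(-x + z)) dy + (y^2) dz.
Step 2: Apply d again. Using the 1-form formula, the coefficient of dx ∧ dy in d(df) is ∂^2 f/∂x ∂y - ∂^2 f/∂y ∂x = (-2*y) - (-2*y) = 0 (equality of mixed partials for smooth f).
Similarly for dx ∧ dz and dy ∧ dz — all coefficients vanish. So d(df) = 0.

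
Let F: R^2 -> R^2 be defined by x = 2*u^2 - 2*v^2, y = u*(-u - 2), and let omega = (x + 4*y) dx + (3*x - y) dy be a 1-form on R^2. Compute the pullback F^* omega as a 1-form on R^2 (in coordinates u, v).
F^* omega = (-22*u^3 - 50*u^2 + 4*u*v^2 - 4*u + 12*v^2) du + (8*v*(u^2 + 4*u + v^2)) dv

Using F^*(f dg) = (f ∘ F) d(g ∘ F), substitute each coordinate x_i by F_i(u, v) in f_i, and replace dx_i by d F_i = (∂F_i/∂u) du + (∂F_i/∂v) dv.
  For the x component: f_1(F) = -2*u^2 - 8*u - 2*v^2; d F_1 = (4*u) du + (-4*v) dv
  For the y component: f_2(F) = 7*u^2 + 2*u - 6*v^2; d F_2 = (-2*u - 2) du + (0) dv
Combining and collecting du, dv coefficients:
  coeff of du: -22*u^3 - 50*u^2 + 4*u*v^2 - 4*u + 12*v^2
  coeff of dv: 8*v*(u^2 + 4*u + v^2)
F^* omega = (-22*u^3 - 50*u^2 + 4*u*v^2 - 4*u + 12*v^2) du + (8*v*(u^2 + 4*u + v^2)) dv.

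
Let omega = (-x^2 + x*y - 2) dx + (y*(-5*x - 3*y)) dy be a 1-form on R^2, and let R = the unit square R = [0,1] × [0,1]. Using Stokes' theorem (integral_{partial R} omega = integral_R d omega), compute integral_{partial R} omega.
integral_(partial R) omega = -3

Stokes: integral_partial_R omega = integral_R d omega with d omega = (∂Q/∂x - ∂P/∂y) dx ∧ dy.
  ∂Q/∂x = -5*y
  ∂P/∂y = x
  integrand = ∂Q/∂x - ∂P/∂y = -x - 5*y.
Integrating over R: integral_0^1 integral_0^1 (-x - 5*y) dx dy = -3.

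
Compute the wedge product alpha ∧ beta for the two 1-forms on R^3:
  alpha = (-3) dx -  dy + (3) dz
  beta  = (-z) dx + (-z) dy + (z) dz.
alpha ∧ beta = (2*z) dx ∧ dy + (2*z) dy ∧ dz

Distribute the wedge, using dx_i ∧ dx_j = -dx_j ∧ dx_i and dx_i ∧ dx_i = 0. For each pair (i, j) with i < j, the coefficient of dx_i ∧ dx_j in alpha ∧ beta is (alpha_i * beta_j - alpha_j * beta_i). Collecting: alpha ∧ beta = (2*z) dx ∧ dy + (2*z) dy ∧ dz.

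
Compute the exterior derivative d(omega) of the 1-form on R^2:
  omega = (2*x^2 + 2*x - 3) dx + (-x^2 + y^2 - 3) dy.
d(omega) = (-2*x) dx ∧ dy

For a 1-form omega = sum_i f_i dx_i, the exterior derivative is
  d(omega) = sum_{i < j} (∂f_j/∂x_i - ∂f_i/∂x_j) dx_i ∧ dx_j.
  coefficient of dx ∧ dy: ∂f_2/∂x - ∂f_1/∂y = ∂(-x^2 + y^2 - 3)/∂x - ∂(2*x^2 + 2*x - 3)/∂y = -2*x
Assembling: d(omega) = (-2*x) dx ∧ dy.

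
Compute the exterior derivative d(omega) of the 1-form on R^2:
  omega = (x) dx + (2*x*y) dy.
d(omega) = (2*y) dx ∧ dy

For a 1-form omega = sum_i f_i dx_i, the exterior derivative is
  d(omega) = sum_{i < j} (∂f_j/∂x_i - ∂f_i/∂x_j) dx_i ∧ dx_j.
  coefficient of dx ∧ dy: ∂f_2/∂x - ∂f_1/∂y = ∂(2*x*y)/∂x - ∂(x)/∂y = 2*y
Assembling: d(omega) = (2*y) dx ∧ dy.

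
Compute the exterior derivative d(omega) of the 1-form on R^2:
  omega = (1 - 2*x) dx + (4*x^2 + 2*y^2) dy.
d(omega) = (8*x) dx ∧ dy

For a 1-form omega = sum_i f_i dx_i, the exterior derivative is
  d(omega) = sum_{i < j} (∂f_j/∂x_i - ∂f_i/∂x_j) dx_i ∧ dx_j.
  coefficient of dx ∧ dy: ∂f_2/∂x - ∂f_1/∂y = ∂(4*x^2 + 2*y^2)/∂x - ∂(1 - 2*x)/∂y = 8*x
Assembling: d(omega) = (8*x) dx ∧ dy.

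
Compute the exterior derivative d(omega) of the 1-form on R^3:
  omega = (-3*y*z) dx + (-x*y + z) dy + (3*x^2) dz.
d(omega) = (-y + 3*z) dx ∧ dy + (6*x + 3*y) dx ∧ dz + (-1) dy ∧ dz

For a 1-form omega = sum_i f_i dx_i, the exterior derivative is
  d(omega) = sum_{i < j} (∂f_j/∂x_i - ∂f_i/∂x_j) dx_i ∧ dx_j.
  coefficient of dx ∧ dy: ∂f_2/∂x - ∂f_1/∂y = ∂(-x*y + z)/∂x - ∂(-3*y*z)/∂y = -y + 3*z
  coefficient of dx ∧ dz: ∂f_3/∂x - ∂f_1/∂z = ∂(3*x^2)/∂x - ∂(-3*y*z)/∂z = 6*x + 3*y
  coefficient of dy ∧ dz: ∂f_3/∂y - ∂f_2/∂z = ∂(3*x^2)/∂y - ∂(-x*y + z)/∂z = -1
Assembling: d(omega) = (-y + 3*z) dx ∧ dy + (6*x + 3*y) dx ∧ dz + (-1) dy ∧ dz.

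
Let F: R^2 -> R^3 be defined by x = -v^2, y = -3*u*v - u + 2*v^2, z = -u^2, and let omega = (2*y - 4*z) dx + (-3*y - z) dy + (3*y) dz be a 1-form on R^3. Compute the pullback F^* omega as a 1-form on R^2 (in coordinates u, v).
F^* omega = (15*u^2*v + 5*u^2 - 39*u*v^2 - 18*u*v - 3*u + 18*v^3 + 6*v^2) du + (-3*u^3 - 31*u^2*v - 9*u^2 + 66*u*v^2 + 16*u*v - 32*v^3) dv

Using F^*(f dg) = (f ∘ F) d(g ∘ F), substitute each coordinate x_i by F_i(u, v) in f_i, and replace dx_i by d F_i = (∂F_i/∂u) du + (∂F_i/∂v) dv.
  For the x component: f_1(F) = 4*u^2 - 6*u*v - 2*u + 4*v^2; d F_1 = (0) du + (-2*v) dv
  For the y component: f_2(F) = u^2 + 9*u*v + 3*u - 6*v^2; d F_2 = (-3*v - 1) du + (-3*u + 4*v) dv
  For the z component: f_3(F) = -9*u*v - 3*u + 6*v^2; d F_3 = (-2*u) du + (0) dv
Combining and collecting du, dv coefficients:
  coeff of du: 15*u^2*v + 5*u^2 - 39*u*v^2 - 18*u*v - 3*u + 18*v^3 + 6*v^2
  coeff of dv: -3*u^3 - 31*u^2*v - 9*u^2 + 66*u*v^2 + 16*u*v - 32*v^3
F^* omega = (15*u^2*v + 5*u^2 - 39*u*v^2 - 18*u*v - 3*u + 18*v^3 + 6*v^2) du + (-3*u^3 - 31*u^2*v - 9*u^2 + 66*u*v^2 + 16*u*v - 32*v^3) dv.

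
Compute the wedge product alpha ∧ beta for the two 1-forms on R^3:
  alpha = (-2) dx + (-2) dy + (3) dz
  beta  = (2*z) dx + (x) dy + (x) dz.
alpha ∧ beta = (-2*x + 4*z) dx ∧ dy + (-2*x - 6*z) dx ∧ dz + (-5*x) dy ∧ dz

Distribute the wedge, using dx_i ∧ dx_j = -dx_j ∧ dx_i and dx_i ∧ dx_i = 0. For each pair (i, j) with i < j, the coefficient of dx_i ∧ dx_j in alpha ∧ beta is (alpha_i * beta_j - alpha_j * beta_i). Collecting: alpha ∧ beta = (-2*x + 4*z) dx ∧ dy + (-2*x - 6*z) dx ∧ dz + (-5*x) dy ∧ dz.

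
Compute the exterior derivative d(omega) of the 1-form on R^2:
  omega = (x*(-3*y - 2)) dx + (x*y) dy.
d(omega) = (3*x + y) dx ∧ dy

For a 1-form omega = sum_i f_i dx_i, the exterior derivative is
  d(omega) = sum_{i < j} (∂f_j/∂x_i - ∂f_i/∂x_j) dx_i ∧ dx_j.
  coefficient of dx ∧ dy: ∂f_2/∂x - ∂f_1/∂y = ∂(x*y)/∂x - ∂(x*(-3*y - 2))/∂y = 3*x + y
Assembling: d(omega) = (3*x + y) dx ∧ dy.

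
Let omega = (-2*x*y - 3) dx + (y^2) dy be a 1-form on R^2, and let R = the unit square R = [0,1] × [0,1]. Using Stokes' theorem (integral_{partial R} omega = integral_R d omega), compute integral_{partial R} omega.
integral_(partial R) omega = 1

Stokes: integral_partial_R omega = integral_R d omega with d omega = (∂Q/∂x - ∂P/∂y) dx ∧ dy.
  ∂Q/∂x = 0
  ∂P/∂y = -2*x
  integrand = ∂Q/∂x - ∂P/∂y = 2*x.
Integrating over R: integral_0^1 integral_0^1 (2*x) dx dy = 1.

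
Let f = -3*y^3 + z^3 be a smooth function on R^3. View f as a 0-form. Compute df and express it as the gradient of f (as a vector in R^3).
df = (0) dx + (-9*y^2) dy + (3*z^2) dz; grad f = (0, -9*y^2, 3*z^2)

For a 0-form f, d f = (∂f/∂x) dx + (∂f/∂y) dy + (∂f/∂z) dz. The components of the vector representation are exactly the entries of grad f in Cartesian coordinates:
  ∂f/∂x = 0
  ∂f/∂y = -9*y^2
  ∂f/∂z = 3*z^2.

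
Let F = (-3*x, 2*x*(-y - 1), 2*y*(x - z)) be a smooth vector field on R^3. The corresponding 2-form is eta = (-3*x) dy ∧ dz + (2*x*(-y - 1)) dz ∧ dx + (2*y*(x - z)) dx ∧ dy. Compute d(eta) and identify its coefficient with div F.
d(eta) = (-2*x - 2*y - 3) dx ∧ dy ∧ dz; div F = -2*x - 2*y - 3

For a 2-form in R^3 of the form above, applying d gives a 3-form with coefficient ∂P/∂x + ∂Q/∂y + ∂R/∂z:
  ∂P/∂x = -3
  ∂Q/∂y = -2*x
  ∂R/∂z = -2*y
Sum = -2*x - 2*y - 3, which is exactly div F.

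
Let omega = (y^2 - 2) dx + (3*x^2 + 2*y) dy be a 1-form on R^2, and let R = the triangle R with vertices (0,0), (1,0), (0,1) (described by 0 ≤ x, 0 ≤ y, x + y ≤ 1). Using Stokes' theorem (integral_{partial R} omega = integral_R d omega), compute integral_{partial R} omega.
integral_(partial R) omega = 2/3

Stokes: integral_partial_R omega = integral_R d omega with d omega = (∂Q/∂x - ∂P/∂y) dx ∧ dy.
  ∂Q/∂x = 6*x
  ∂P/∂y = 2*y
  integrand = ∂Q/∂x - ∂P/∂y = 6*x - 2*y.
Integrating over R: integral_0^1 integral_0^{1-x} (6*x - 2*y) dy dx = 2/3.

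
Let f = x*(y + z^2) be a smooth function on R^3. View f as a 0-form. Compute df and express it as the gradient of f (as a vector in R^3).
df = (y + z^2) dx + (x) dy + (2*x*z) dz; grad f = (y + z^2, x, 2*x*z)

For a 0-form f, d f = (∂f/∂x) dx + (∂f/∂y) dy + (∂f/∂z) dz. The components of the vector representation are exactly the entries of grad f in Cartesian coordinates:
  ∂f/∂x = y + z^2
  ∂f/∂y = x
  ∂f/∂z = 2*x*z.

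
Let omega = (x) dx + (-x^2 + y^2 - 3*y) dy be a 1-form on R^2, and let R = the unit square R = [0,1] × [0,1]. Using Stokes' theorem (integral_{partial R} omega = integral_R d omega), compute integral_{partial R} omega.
integral_(partial R) omega = -1

Stokes: integral_partial_R omega = integral_R d omega with d omega = (∂Q/∂x - ∂P/∂y) dx ∧ dy.
  ∂Q/∂x = -2*x
  ∂P/∂y = 0
  integrand = ∂Q/∂x - ∂P/∂y = -2*x.
Integrating over R: integral_0^1 integral_0^1 (-2*x) dx dy = -1.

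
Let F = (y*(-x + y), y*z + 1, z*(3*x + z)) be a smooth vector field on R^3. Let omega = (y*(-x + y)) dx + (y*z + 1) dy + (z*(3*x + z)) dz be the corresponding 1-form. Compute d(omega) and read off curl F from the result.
d(omega) = (-y) dy ∧ dz + (-3*z) dz ∧ dx + (x - 2*y) dx ∧ dy; curl F = (-y, -3*z, x - 2*y)

d omega = sum_{i<j} (∂f_j/∂x_i - ∂f_i/∂x_j) dx_i ∧ dx_j. Under the identification (dy ∧ dz, dz ∧ dx, dx ∧ dy) ↔ (e_x, e_y, e_z), the coefficients are exactly the components of curl F. Compute:
  ∂R/∂y - ∂Q/∂z = (0) - (y) = -y
  ∂P/∂z - ∂R/∂x = (0) - (3*z) = -3*z
  ∂Q/∂x - ∂P/∂y = (0) - (-x + 2*y) = x - 2*y.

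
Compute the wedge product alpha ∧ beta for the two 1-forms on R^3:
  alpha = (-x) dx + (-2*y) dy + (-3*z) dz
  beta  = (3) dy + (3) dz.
alpha ∧ beta = (-3*x) dx ∧ dy + (-3*x) dx ∧ dz + (-6*y + 9*z) dy ∧ dz

Distribute the wedge, using dx_i ∧ dx_j = -dx_j ∧ dx_i and dx_i ∧ dx_i = 0. For each pair (i, j) with i < j, the coefficient of dx_i ∧ dx_j in alpha ∧ beta is (alpha_i * beta_j - alpha_j * beta_i). Collecting: alpha ∧ beta = (-3*x) dx ∧ dy + (-3*x) dx ∧ dz + (-6*y + 9*z) dy ∧ dz.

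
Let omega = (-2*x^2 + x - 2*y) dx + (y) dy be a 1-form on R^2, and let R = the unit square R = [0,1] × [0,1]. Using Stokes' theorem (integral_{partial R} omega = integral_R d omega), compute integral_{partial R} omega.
integral_(partial R) omega = 2

Stokes: integral_partial_R omega = integral_R d omega with d omega = (∂Q/∂x - ∂P/∂y) dx ∧ dy.
  ∂Q/∂x = 0
  ∂P/∂y = -2
  integrand = ∂Q/∂x - ∂P/∂y = 2.
Integrating over R: integral_0^1 integral_0^1 (2) dx dy = 2.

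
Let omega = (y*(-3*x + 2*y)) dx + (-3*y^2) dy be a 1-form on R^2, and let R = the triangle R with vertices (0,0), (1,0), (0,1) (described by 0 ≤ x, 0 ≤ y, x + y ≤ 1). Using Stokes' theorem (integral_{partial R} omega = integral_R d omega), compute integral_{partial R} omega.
integral_(partial R) omega = -1/6

Stokes: integral_partial_R omega = integral_R d omega with d omega = (∂Q/∂x - ∂P/∂y) dx ∧ dy.
  ∂Q/∂x = 0
  ∂P/∂y = -3*x + 4*y
  integrand = ∂Q/∂x - ∂P/∂y = 3*x - 4*y.
Integrating over R: integral_0^1 integral_0^{1-x} (3*x - 4*y) dy dx = -1/6.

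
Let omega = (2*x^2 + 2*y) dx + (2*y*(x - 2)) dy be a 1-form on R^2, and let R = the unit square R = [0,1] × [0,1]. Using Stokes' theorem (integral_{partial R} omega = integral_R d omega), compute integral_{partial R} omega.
integral_(partial R) omega = -1

Stokes: integral_partial_R omega = integral_R d omega with d omega = (∂Q/∂x - ∂P/∂y) dx ∧ dy.
  ∂Q/∂x = 2*y
  ∂P/∂y = 2
  integrand = ∂Q/∂x - ∂P/∂y = 2*y - 2.
Integrating over R: integral_0^1 integral_0^1 (2*y - 2) dx dy = -1.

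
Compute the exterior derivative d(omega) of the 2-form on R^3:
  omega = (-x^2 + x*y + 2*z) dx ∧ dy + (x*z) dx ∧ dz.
d(omega) = (2) dx ∧ dy ∧ dz

For a 2-form omega = sum_{i<j} g_{ij} dx_i ∧ dx_j, the exterior derivative is
  d(omega) = sum_{i<j} d(g_{ij}) ∧ dx_i ∧ dx_j = sum_{i<j, k} (∂g_{ij}/∂x_k) dx_k ∧ dx_i ∧ dx_j.
Expand each term, using dx_k ∧ dx_i ∧ dx_j = sgn(permutation) dx_{(a)} ∧ dx_{(b)} ∧ dx_{(c)} with (a < b < c) sorted:
  d(-x^2 + x*y + 2*z) includes (∂/∂z)(-x^2 + x*y + 2*z) dz = (2) dz, which multiplied by dx ∧ dy gives (2) dx ∧ dy ∧ dz
Collecting like 3-forms: d(omega) = (2) dx ∧ dy ∧ dz.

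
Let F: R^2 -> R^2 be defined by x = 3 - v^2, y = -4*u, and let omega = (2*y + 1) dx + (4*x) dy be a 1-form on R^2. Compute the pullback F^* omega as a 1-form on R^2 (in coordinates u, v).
F^* omega = (16*v^2 - 48) du + (2*v*(8*u - 1)) dv

Using F^*(f dg) = (f ∘ F) d(g ∘ F), substitute each coordinate x_i by F_i(u, v) in f_i, and replace dx_i by d F_i = (∂F_i/∂u) du + (∂F_i/∂v) dv.
  For the x component: f_1(F) = 1 - 8*u; d F_1 = (0) du + (-2*v) dv
  For the y component: f_2(F) = 12 - 4*v^2; d F_2 = (-4) du + (0) dv
Combining and collecting du, dv coefficients:
  coeff of du: 16*v^2 - 48
  coeff of dv: 2*v*(8*u - 1)
F^* omega = (16*v^2 - 48) du + (2*v*(8*u - 1)) dv.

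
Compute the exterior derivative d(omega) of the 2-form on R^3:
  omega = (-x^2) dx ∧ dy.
d(omega) = 0

For a 2-form omega = sum_{i<j} g_{ij} dx_i ∧ dx_j, the exterior derivative is
  d(omega) = sum_{i<j} d(g_{ij}) ∧ dx_i ∧ dx_j = sum_{i<j, k} (∂g_{ij}/∂x_k) dx_k ∧ dx_i ∧ dx_j.
Expand each term, using dx_k ∧ dx_i ∧ dx_j = sgn(permutation) dx_{(a)} ∧ dx_{(b)} ∧ dx_{(c)} with (a < b < c) sorted:

Collecting like 3-forms: d(omega) = 0.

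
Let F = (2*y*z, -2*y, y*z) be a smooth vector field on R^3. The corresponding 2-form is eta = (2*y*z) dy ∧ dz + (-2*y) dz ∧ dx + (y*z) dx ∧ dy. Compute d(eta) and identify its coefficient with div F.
d(eta) = (y - 2) dx ∧ dy ∧ dz; div F = y - 2

For a 2-form in R^3 of the form above, applying d gives a 3-form with coefficient ∂P/∂x + ∂Q/∂y + ∂R/∂z:
  ∂P/∂x = 0
  ∂Q/∂y = -2
  ∂R/∂z = y
Sum = y - 2, which is exactly div F.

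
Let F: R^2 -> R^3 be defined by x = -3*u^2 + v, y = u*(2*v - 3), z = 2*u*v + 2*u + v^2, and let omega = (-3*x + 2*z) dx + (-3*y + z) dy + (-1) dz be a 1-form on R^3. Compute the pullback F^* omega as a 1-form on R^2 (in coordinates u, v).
F^* omega = (-54*u^3 - 24*u^2*v - 24*u^2 - 20*u*v^2 + 52*u*v - 33*u + 2*v^3 - 3*v^2 - 2*v - 2) du + (-8*u^2*v + 31*u^2 + 2*u*v^2 + 4*u*v + 2*u + 2*v^2 - 5*v) dv

Using F^*(f dg) = (f ∘ F) d(g ∘ F), substitute each coordinate x_i by F_i(u, v) in f_i, and replace dx_i by d F_i = (∂F_i/∂u) du + (∂F_i/∂v) dv.
  For the x component: f_1(F) = 9*u^2 + 4*u*v + 4*u + 2*v^2 - 3*v; d F_1 = (-6*u) du + (1) dv
  For the y component: f_2(F) = -4*u*v + 11*u + v^2; d F_2 = (2*v - 3) du + (2*u) dv
  For the z component: f_3(F) = -1; d F_3 = (2*v + 2) du + (2*u + 2*v) dv
Combining and collecting du, dv coefficients:
  coeff of du: -54*u^3 - 24*u^2*v - 24*u^2 - 20*u*v^2 + 52*u*v - 33*u + 2*v^3 - 3*v^2 - 2*v - 2
  coeff of dv: -8*u^2*v + 31*u^2 + 2*u*v^2 + 4*u*v + 2*u + 2*v^2 - 5*v
F^* omega = (-54*u^3 - 24*u^2*v - 24*u^2 - 20*u*v^2 + 52*u*v - 33*u + 2*v^3 - 3*v^2 - 2*v - 2) du + (-8*u^2*v + 31*u^2 + 2*u*v^2 + 4*u*v + 2*u + 2*v^2 - 5*v) dv.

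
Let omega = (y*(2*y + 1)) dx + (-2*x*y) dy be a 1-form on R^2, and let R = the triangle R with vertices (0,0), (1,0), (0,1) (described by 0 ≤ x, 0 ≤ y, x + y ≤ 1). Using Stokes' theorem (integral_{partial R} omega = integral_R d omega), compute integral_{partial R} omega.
integral_(partial R) omega = -3/2

Stokes: integral_partial_R omega = integral_R d omega with d omega = (∂Q/∂x - ∂P/∂y) dx ∧ dy.
  ∂Q/∂x = -2*y
  ∂P/∂y = 4*y + 1
  integrand = ∂Q/∂x - ∂P/∂y = -6*y - 1.
Integrating over R: integral_0^1 integral_0^{1-x} (-6*y - 1) dy dx = -3/2.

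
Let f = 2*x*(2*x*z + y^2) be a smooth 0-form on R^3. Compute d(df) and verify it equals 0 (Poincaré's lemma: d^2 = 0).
d(df) = 0

Step 1: df = sum_i (∂f/∂x_i) dx_i = (8*x*z + 2*y^2) dx + (4*x*y) dy + (4*x^2) dz.
Step 2: Apply d again. Using the 1-form formula, the coefficient of dx ∧ dy in d(df) is ∂^2 f/∂x ∂y - ∂^2 f/∂y ∂x = (4*y) - (4*y) = 0 (equality of mixed partials for smooth f).
Similarly for dx ∧ dz and dy ∧ dz — all coefficients vanish. So d(df) = 0.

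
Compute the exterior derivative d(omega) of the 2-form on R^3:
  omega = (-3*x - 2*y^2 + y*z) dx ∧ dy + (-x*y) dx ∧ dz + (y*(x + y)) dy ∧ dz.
d(omega) = (x + 2*y) dx ∧ dy ∧ dz

For a 2-form omega = sum_{i<j} g_{ij} dx_i ∧ dx_j, the exterior derivative is
  d(omega) = sum_{i<j} d(g_{ij}) ∧ dx_i ∧ dx_j = sum_{i<j, k} (∂g_{ij}/∂x_k) dx_k ∧ dx_i ∧ dx_j.
Expand each term, using dx_k ∧ dx_i ∧ dx_j = sgn(permutation) dx_{(a)} ∧ dx_{(b)} ∧ dx_{(c)} with (a < b < c) sorted:
  d(-3*x - 2*y^2 + y*z) includes (∂/∂z)(-3*x - 2*y^2 + y*z) dz = (y) dz, which multiplied by dx ∧ dy gives (y) dx ∧ dy ∧ dz
  d(-x*y) includes (∂/∂y)(-x*y) dy = (-x) dy, which multiplied by dx ∧ dz gives (x) dx ∧ dy ∧ dz
  d(y*(x + y)) includes (∂/∂x)(y*(x + y)) dx = (y) dx, which multiplied by dy ∧ dz gives (y) dx ∧ dy ∧ dz
Collecting like 3-forms: d(omega) = (x + 2*y) dx ∧ dy ∧ dz.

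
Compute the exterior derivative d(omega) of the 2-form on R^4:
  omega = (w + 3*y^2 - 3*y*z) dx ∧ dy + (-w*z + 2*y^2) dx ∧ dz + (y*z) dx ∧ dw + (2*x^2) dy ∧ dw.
d(omega) = (-7*y) dx ∧ dy ∧ dz + (4*x - z + 1) dx ∧ dy ∧ dw + (-y - z) dx ∧ dz ∧ dw

For a 2-form omega = sum_{i<j} g_{ij} dx_i ∧ dx_j, the exterior derivative is
  d(omega) = sum_{i<j} d(g_{ij}) ∧ dx_i ∧ dx_j = sum_{i<j, k} (∂g_{ij}/∂x_k) dx_k ∧ dx_i ∧ dx_j.
Expand each term, using dx_k ∧ dx_i ∧ dx_j = sgn(permutation) dx_{(a)} ∧ dx_{(b)} ∧ dx_{(c)} with (a < b < c) sorted:
  d(w + 3*y^2 - 3*y*z) includes (∂/∂z)(w + 3*y^2 - 3*y*z) dz = (-3*y) dz, which multiplied by dx ∧ dy gives (-3*y) dx ∧ dy ∧ dz
  d(w + 3*y^2 - 3*y*z) includes (∂/∂w)(w + 3*y^2 - 3*y*z) dw = (1) dw, which multiplied by dx ∧ dy gives (1) dx ∧ dy ∧ dw
  d(-w*z + 2*y^2) includes (∂/∂y)(-w*z + 2*y^2) dy = (4*y) dy, which multiplied by dx ∧ dz gives (-4*y) dx ∧ dy ∧ dz
  d(-w*z + 2*y^2) includes (∂/∂w)(-w*z + 2*y^2) dw = (-z) dw, which multiplied by dx ∧ dz gives (-z) dx ∧ dz ∧ dw
  d(y*z) includes (∂/∂y)(y*z) dy = (z) dy, which multiplied by dx ∧ dw gives (-z) dx ∧ dy ∧ dw
  d(y*z) includes (∂/∂z)(y*z) dz = (y) dz, which multiplied by dx ∧ dw gives (-y) dx ∧ dz ∧ dw
  d(2*x^2) includes (∂/∂x)(2*x^2) dx = (4*x) dx, which multiplied by dy ∧ dw gives (4*x) dx ∧ dy ∧ dw
Collecting like 3-forms: d(omega) = (-7*y) dx ∧ dy ∧ dz + (4*x - z + 1) dx ∧ dy ∧ dw + (-y - z) dx ∧ dz ∧ dw.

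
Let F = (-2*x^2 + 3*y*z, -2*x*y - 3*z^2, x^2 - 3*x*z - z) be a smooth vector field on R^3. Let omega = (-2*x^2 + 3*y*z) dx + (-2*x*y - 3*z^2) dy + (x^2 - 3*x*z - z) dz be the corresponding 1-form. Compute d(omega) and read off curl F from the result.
d(omega) = (6*z) dy ∧ dz + (-2*x + 3*y + 3*z) dz ∧ dx + (-2*y - 3*z) dx ∧ dy; curl F = (6*z, -2*x + 3*y + 3*z, -2*y - 3*z)

d omega = sum_{i<j} (∂f_j/∂x_i - ∂f_i/∂x_j) dx_i ∧ dx_j. Under the identification (dy ∧ dz, dz ∧ dx, dx ∧ dy) ↔ (e_x, e_y, e_z), the coefficients are exactly the components of curl F. Compute:
  ∂R/∂y - ∂Q/∂z = (0) - (-6*z) = 6*z
  ∂P/∂z - ∂R/∂x = (3*y) - (2*x - 3*z) = -2*x + 3*y + 3*z
  ∂Q/∂x - ∂P/∂y = (-2*y) - (3*z) = -2*y - 3*z.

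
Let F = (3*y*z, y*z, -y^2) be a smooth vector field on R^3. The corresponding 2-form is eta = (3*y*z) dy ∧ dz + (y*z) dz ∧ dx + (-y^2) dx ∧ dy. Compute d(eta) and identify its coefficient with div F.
d(eta) = (z) dx ∧ dy ∧ dz; div F = z

For a 2-form in R^3 of the form above, applying d gives a 3-form with coefficient ∂P/∂x + ∂Q/∂y + ∂R/∂z:
  ∂P/∂x = 0
  ∂Q/∂y = z
  ∂R/∂z = 0
Sum = z, which is exactly div F.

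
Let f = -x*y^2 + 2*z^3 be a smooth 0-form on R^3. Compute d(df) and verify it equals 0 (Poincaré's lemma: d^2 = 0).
d(df) = 0

Step 1: df = sum_i (∂f/∂x_i) dx_i = (-y^2) dx + (-2*x*y) dy + (6*z^2) dz.
Step 2: Apply d again. Using the 1-form formula, the coefficient of dx ∧ dy in d(df) is ∂^2 f/∂x ∂y - ∂^2 f/∂y ∂x = (-2*y) - (-2*y) = 0 (equality of mixed partials for smooth f).
Similarly for dx ∧ dz and dy ∧ dz — all coefficients vanish. So d(df) = 0.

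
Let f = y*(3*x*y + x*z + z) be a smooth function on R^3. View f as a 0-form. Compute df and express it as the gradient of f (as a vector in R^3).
df = (y*(3*y + z)) dx + (6*x*y + x*z + z) dy + (y*(x + 1)) dz; grad f = (y*(3*y + z), 6*x*y + x*z + z, y*(x + 1))

For a 0-form f, d f = (∂f/∂x) dx + (∂f/∂y) dy + (∂f/∂z) dz. The components of the vector representation are exactly the entries of grad f in Cartesian coordinates:
  ∂f/∂x = y*(3*y + z)
  ∂f/∂y = 6*x*y + x*z + z
  ∂f/∂z = y*(x + 1).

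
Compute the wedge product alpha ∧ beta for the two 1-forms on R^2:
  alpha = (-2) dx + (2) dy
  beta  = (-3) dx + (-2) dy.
alpha ∧ beta = (10) dx ∧ dy

Distribute the wedge, using dx_i ∧ dx_j = -dx_j ∧ dx_i and dx_i ∧ dx_i = 0. For each pair (i, j) with i < j, the coefficient of dx_i ∧ dx_j in alpha ∧ beta is (alpha_i * beta_j - alpha_j * beta_i). Collecting: alpha ∧ beta = (10) dx ∧ dy.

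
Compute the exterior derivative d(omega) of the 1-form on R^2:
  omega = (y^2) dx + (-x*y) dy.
d(omega) = (-3*y) dx ∧ dy

For a 1-form omega = sum_i f_i dx_i, the exterior derivative is
  d(omega) = sum_{i < j} (∂f_j/∂x_i - ∂f_i/∂x_j) dx_i ∧ dx_j.
  coefficient of dx ∧ dy: ∂f_2/∂x - ∂f_1/∂y = ∂(-x*y)/∂x - ∂(y^2)/∂y = -3*y
Assembling: d(omega) = (-3*y) dx ∧ dy.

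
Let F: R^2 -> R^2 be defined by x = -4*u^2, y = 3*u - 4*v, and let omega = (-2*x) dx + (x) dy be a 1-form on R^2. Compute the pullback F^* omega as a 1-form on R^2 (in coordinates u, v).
F^* omega = (u^2*(-64*u - 12)) du + (16*u^2) dv

Using F^*(f dg) = (f ∘ F) d(g ∘ F), substitute each coordinate x_i by F_i(u, v) in f_i, and replace dx_i by d F_i = (∂F_i/∂u) du + (∂F_i/∂v) dv.
  For the x component: f_1(F) = 8*u^2; d F_1 = (-8*u) du + (0) dv
  For the y component: f_2(F) = -4*u^2; d F_2 = (3) du + (-4) dv
Combining and collecting du, dv coefficients:
  coeff of du: u^2*(-64*u - 12)
  coeff of dv: 16*u^2
F^* omega = (u^2*(-64*u - 12)) du + (16*u^2) dv.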